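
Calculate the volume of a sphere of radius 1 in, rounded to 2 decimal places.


Shape: sphere
Radius r = 1 in
Formula: V = (4/3) * pi * r^3
r^3 = 1
(4/3) * 1 = 1.333333
V = 1.333333 * pi
V = 4.19
4.19 in^3


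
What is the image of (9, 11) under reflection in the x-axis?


Transformation: reflection
Original point: (9, 11)
Rule for reflection over the x-axis: (x, y) -> (x, -y)
Apply: (9, 11) -> (9, -11)
(9, -11)


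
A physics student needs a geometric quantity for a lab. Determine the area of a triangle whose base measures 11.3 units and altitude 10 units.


Shape: triangle
Base b = 11.3 units, Height h = 10 units
Formula: A = (1/2) * b * h
A = 0.5 * 11.3 * 10
A = 0.5 * 113
A = 56.5
56.5 units^2


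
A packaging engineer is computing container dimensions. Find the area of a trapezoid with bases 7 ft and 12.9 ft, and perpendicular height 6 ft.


Shape: trapezoid
Parallel sides a = 7 ft, b = 12.9 ft; Height h = 6 ft
Formula: A = (a + b) * h / 2
a + b = 7 + 12.9 = 19.9
A = 19.9 * 6 / 2
A = 119.4 / 2
A = 59.7
59.7 ft^2


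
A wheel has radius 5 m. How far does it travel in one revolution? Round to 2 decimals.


Shape: circle
Radius r = 5 m
Formula: C = 2 * pi * r
C = 2 * pi * 5
C = 10 * pi
C = 31.42
31.42 m


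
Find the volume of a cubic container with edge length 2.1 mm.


Shape: cube
Side s = 2.1 mm
Formula: V = s^3
V = 2.1 * 2.1 * 2.1
V = 4.41 * 2.1
V = 9.261
9.261 mm^3


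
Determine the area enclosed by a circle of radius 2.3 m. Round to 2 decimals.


Shape: circle
Radius r = 2.3 m
Formula: A = pi * r^2
r^2 = 2.3^2 = 5.29
A = pi * 5.29
A = 16.62
16.62 m^2


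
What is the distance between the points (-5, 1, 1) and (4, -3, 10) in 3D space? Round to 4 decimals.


3D distance between two points
P1 = (-5, 1, 1), P2 = (4, -3, 10)
Formula: d = sqrt((x2-x1)^2 + (y2-y1)^2 + (z2-z1)^2)
dx = 4 - -5 = 9
dy = -3 - 1 = -4
dz = 10 - 1 = 9
dx^2 + dy^2 + dz^2 = 81 + 16 + 81 = 178
d = sqrt(178)
d = 13.3417
13.3417 units


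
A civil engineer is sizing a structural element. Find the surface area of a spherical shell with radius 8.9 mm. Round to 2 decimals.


Shape: sphere
Radius r = 8.9 mm
Formula: SA = 4 * pi * r^2
r^2 = 79.21
SA = 4 * pi * 79.21
SA = 316.84 * pi
SA = 995.38
995.38 mm^2


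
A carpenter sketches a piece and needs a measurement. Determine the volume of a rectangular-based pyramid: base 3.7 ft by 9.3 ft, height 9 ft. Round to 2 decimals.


Shape: rectangular pyramid
Base: 3.7 ft x 9.3 ft, Height h = 9 ft
Formula: V = (1/3) * base_area * h
base_area = 3.7 * 9.3 = 34.41
base_area * h = 34.41 * 9 = 309.69
V = 309.69 / 3
V = 103.23
103.23 ft^3


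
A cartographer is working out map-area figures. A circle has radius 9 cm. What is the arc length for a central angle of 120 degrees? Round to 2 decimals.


Shape: circular arc
Radius r = 9 cm, Angle = 120 degrees
Formula: L = (angle/360) * 2 * pi * r
2 * pi * r = 18 * pi
L = (120/360) * 18 * pi
L = 6 * pi
L = 18.85
18.85 cm


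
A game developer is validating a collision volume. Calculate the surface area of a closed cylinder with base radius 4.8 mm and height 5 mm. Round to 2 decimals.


Shape: closed cylinder
Radius r = 4.8 mm, Height h = 5 mm
Formula: SA = 2*pi*r^2 + 2*pi*r*h = 2*pi*r*(r + h)
r + h = 9.8
2 * r * (r + h) = 2 * 4.8 * 9.8 = 94.08
SA = 94.08 * pi
SA = 295.56
295.56 mm^2


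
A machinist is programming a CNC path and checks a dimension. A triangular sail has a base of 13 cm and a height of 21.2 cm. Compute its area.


Shape: triangle
Base b = 13 cm, Height h = 21.2 cm
Formula: A = (1/2) * b * h
A = 0.5 * 13 * 21.2
A = 0.5 * 275.6
A = 137.8
137.8 cm^2


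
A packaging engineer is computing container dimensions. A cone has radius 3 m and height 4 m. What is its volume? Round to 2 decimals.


Shape: cone
Radius r = 3 m, Height h = 4 m
Formula: V = (1/3) * pi * r^2 * h
r^2 = 9
pi * r^2 * h = pi * 9 * 4 = 36 * pi
V = 36 * pi / 3
V = 37.7
37.7 m^3


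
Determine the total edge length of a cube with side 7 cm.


Shape: cube
Side s = 7 cm
A cube has 12 edges, all equal.
Formula: total edge length = 12 * s
Total = 12 * 7
Total = 84
84 cm


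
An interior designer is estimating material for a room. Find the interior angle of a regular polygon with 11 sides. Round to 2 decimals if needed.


Shape: regular hendecagon (11 sides)
Formula: interior angle = (n - 2) * 180 / n
(n - 2) = 9
(n - 2) * 180 = 1620
angle = 1620 / 11
angle = 147.27
147.27 degrees


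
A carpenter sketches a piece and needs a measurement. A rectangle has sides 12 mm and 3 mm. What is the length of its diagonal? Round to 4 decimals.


Shape: rectangle (diagonal via Pythagoras)
Sides: 12 mm and 3 mm
Formula: d = sqrt(l^2 + w^2)
l^2 = 144, w^2 = 9
l^2 + w^2 = 153
d = sqrt(153)
d = 12.3693
12.3693 mm


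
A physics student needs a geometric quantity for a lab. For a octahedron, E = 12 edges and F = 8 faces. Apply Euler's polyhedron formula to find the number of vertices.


Polyhedron: octahedron
Euler's formula for convex polyhedra: V - E + F = 2
Given: E = 12 edges and F = 8 faces
Solve for V:
V = 2 + E - F = 2 + 12 - 8 = 6
6 vertices


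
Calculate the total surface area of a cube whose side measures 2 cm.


Shape: cube
Side s = 2 cm
A cube has 6 square faces.
Formula: SA = 6 * s^2
s^2 = 4
SA = 6 * 4
SA = 24
24 cm^2


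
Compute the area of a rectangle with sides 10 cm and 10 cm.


Shape: rectangle
Length l = 10 cm, Width w = 10 cm
Formula: A = l * w
A = 10 * 10
A = 100
100 cm^2


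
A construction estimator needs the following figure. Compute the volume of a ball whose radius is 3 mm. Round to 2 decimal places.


Shape: sphere
Radius r = 3 mm
Formula: V = (4/3) * pi * r^3
r^3 = 27
(4/3) * 27 = 36
V = 36 * pi
V = 113.1
113.1 mm^3


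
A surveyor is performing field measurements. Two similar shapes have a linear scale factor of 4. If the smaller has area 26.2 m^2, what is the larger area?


Linear scale factor k = 4
Original area = 26.2 m^2
Rule: under a linear scaling by k, areas scale by k^2.
k^2 = 4^2 = 16
New area = 26.2 * 16
New area = 419.2
419.2 m^2


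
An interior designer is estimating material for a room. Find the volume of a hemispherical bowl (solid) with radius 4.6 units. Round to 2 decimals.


Shape: hemisphere (half of a sphere)
Radius r = 4.6 units
Formula: V = (1/2) * (4/3) * pi * r^3 = (2/3) * pi * r^3
r^3 = 97.336
(2/3) * 97.336 = 64.890667
V = 64.890667 * pi
V = 203.86
203.86 units^3


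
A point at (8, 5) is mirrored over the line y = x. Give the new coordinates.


Transformation: reflection
Original point: (8, 5)
Rule for reflection over y = x: (x, y) -> (y, x)
Apply: (8, 5) -> (5, 8)
(5, 8)


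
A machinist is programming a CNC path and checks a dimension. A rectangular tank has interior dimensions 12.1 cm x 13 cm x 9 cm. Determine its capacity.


Shape: rectangular prism
l = 12.1 cm, w = 13 cm, h = 9 cm
Formula: V = l * w * h
V = 12.1 * 13 * 9
V = 157.3 * 9
V = 1415.7
1415.7 cm^3


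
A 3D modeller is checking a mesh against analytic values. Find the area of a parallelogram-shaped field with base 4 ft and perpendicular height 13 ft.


Shape: parallelogram
Base b = 4 ft, Height h = 13 ft
Formula: A = b * h
A = 4 * 13
A = 52
52 ft^2


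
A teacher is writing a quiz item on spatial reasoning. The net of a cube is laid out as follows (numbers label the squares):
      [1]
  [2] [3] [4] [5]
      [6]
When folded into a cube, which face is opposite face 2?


Net: cross layout. Take square 3 as the base (bottom).
Fold the four squares in the horizontal row up around 3: 2 -> left, 4 -> right, 5 wraps to the top.
Fold 1 and 6 up from 3: 1 -> back, 6 -> front.
Opposite pairs are therefore: (1, 6), (2, 4), (3, 5).
Face 2 is opposite face 4.
face 4


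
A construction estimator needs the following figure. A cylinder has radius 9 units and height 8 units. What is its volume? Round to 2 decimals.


Shape: cylinder
Radius r = 9 units, Height h = 8 units
Formula: V = pi * r^2 * h
r^2 = 81
V = pi * 81 * 8
V = 648 * pi
V = 2035.75
2035.75 units^3


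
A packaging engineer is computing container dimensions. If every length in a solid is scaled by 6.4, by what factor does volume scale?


Linear scale factor k = 6.4
Rule: under a linear scaling by k, volumes scale by k^3.
k^3 = 6.4 * 6.4 * 6.4
k^3 = 40.96 * 6.4
k^3 = 262.144
Volume scales by a factor of 262.144.
262.144 (dimensionless)


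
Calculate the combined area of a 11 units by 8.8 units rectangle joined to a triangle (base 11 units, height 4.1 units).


Composite shape: rectangle + triangle
Rectangle area = 11 * 8.8 = 96.8
Triangle area = 0.5 * 11 * 4.1 = 22.55
Total = 96.8 + 22.55
Total = 119.35
119.35 units^2


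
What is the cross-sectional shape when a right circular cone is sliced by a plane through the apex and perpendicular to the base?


Solid: right circular cone
Cutting plane: through the apex and perpendicular to the base
Visualize the intersection of the plane with the solid's surface.
The boundary of the cut region is a isosceles triangle.
isosceles triangle


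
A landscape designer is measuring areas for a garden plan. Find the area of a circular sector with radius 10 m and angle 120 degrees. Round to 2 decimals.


Shape: circular sector
Radius r = 10 m, Angle = 120 degrees
Formula: A = (angle/360) * pi * r^2
r^2 = 100
Fraction of circle = 120/360
A = (120/360) * pi * 100
A = 33.333333 * pi
A = 104.72
104.72 m^2


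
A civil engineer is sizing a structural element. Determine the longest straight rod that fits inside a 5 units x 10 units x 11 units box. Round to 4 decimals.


Shape: rectangular box (space diagonal)
l = 5 units, w = 10 units, h = 11 units
Visualize: the diagonal of the base, then a right triangle with that diagonal and the height.
Formula: d = sqrt(l^2 + w^2 + h^2)
l^2 + w^2 + h^2 = 25 + 100 + 121 = 246
d = sqrt(246)
d = 15.6844
15.6844 units


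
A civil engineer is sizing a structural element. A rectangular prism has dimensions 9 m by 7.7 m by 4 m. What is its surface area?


Shape: rectangular prism
l = 9 m, w = 7.7 m, h = 4 m
Formula: SA = 2(lw + lh + wh)
lw = 69.3, lh = 36, wh = 30.8
lw + lh + wh = 136.1
SA = 2 * 136.1
SA = 272.2
272.2 m^2


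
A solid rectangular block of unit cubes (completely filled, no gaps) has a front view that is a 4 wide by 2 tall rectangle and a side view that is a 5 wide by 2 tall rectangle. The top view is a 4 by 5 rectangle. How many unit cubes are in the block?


Orthographic views of a solid rectangular block:
Front view 4 x 2 -> length = 4, height = 2
Side view 5 x 2 -> width = 5, height = 2 (consistent)
Top view 4 x 5 -> confirms length = 4, width = 5
The block is 4 x 5 x 2.
Total unit cubes = 4 * 5 * 2 = 40
40 unit cubes


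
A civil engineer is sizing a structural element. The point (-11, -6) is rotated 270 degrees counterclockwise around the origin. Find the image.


Transformation: rotation about the origin
Original point: (-11, -6)
Rule for 270 deg counterclockwise: (x, y) -> (y, -x)
Apply: (-11, -6) -> (-6, 11)
(-6, 11)


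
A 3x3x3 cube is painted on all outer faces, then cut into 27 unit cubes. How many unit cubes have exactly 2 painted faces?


Large cube: 3 x 3 x 3, cut into unit cubes.
n = 3, so n - 2 = 1
Cubes with 2 painted faces lie along the edges, excluding corners.
A cube has 12 edges; each contributes (n - 2) = 1 such cubes.
Count = 12 * 1 = 12
12 unit cubes


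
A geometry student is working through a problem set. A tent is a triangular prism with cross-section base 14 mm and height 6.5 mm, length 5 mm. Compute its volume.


Shape: triangular prism
Triangle base = 14 mm, triangle height = 6.5 mm, prism length L = 5 mm
Formula: V = (1/2 * b * h_tri) * L
Cross-section area = 0.5 * 14 * 6.5 = 45.5
V = 45.5 * 5
V = 227.5
227.5 mm^3


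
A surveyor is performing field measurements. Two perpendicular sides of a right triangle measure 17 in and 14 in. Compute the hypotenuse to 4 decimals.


Shape: right triangle
Legs a = 17 in, b = 14 in
Formula: c = sqrt(a^2 + b^2)
a^2 = 289, b^2 = 196
a^2 + b^2 = 485
c = sqrt(485)
c = 22.0227
22.0227 in


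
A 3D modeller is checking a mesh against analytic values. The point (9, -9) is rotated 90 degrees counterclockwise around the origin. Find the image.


Transformation: rotation about the origin
Original point: (9, -9)
Rule for 90 deg counterclockwise: (x, y) -> (-y, x)
Apply: (9, -9) -> (9, 9)
(9, 9)


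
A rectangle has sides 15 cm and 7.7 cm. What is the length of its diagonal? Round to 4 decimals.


Shape: rectangle (diagonal via Pythagoras)
Sides: 15 cm and 7.7 cm
Formula: d = sqrt(l^2 + w^2)
l^2 = 225, w^2 = 59.29
l^2 + w^2 = 284.29
d = sqrt(284.29)
d = 16.8609
16.8609 cm


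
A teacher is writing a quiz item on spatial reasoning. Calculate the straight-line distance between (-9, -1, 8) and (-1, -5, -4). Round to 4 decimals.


3D distance between two points
P1 = (-9, -1, 8), P2 = (-1, -5, -4)
Formula: d = sqrt((x2-x1)^2 + (y2-y1)^2 + (z2-z1)^2)
dx = -1 - -9 = 8
dy = -5 - -1 = -4
dz = -4 - 8 = -12
dx^2 + dy^2 + dz^2 = 64 + 16 + 144 = 224
d = sqrt(224)
d = 14.9666
14.9666 units


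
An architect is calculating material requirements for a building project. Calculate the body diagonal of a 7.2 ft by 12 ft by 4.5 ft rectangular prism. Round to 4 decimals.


Shape: rectangular box (space diagonal)
l = 7.2 ft, w = 12 ft, h = 4.5 ft
Visualize: the diagonal of the base, then a right triangle with that diagonal and the height.
Formula: d = sqrt(l^2 + w^2 + h^2)
l^2 + w^2 + h^2 = 51.84 + 144 + 20.25 = 216.09
d = sqrt(216.09)
d = 14.7
14.7 ft


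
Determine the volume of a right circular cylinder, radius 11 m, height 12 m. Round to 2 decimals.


Shape: cylinder
Radius r = 11 m, Height h = 12 m
Formula: V = pi * r^2 * h
r^2 = 121
V = pi * 121 * 12
V = 1452 * pi
V = 4561.59
4561.59 m^3


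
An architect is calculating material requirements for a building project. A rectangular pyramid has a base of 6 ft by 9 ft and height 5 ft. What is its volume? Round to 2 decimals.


Shape: rectangular pyramid
Base: 6 ft x 9 ft, Height h = 5 ft
Formula: V = (1/3) * base_area * h
base_area = 6 * 9 = 54
base_area * h = 54 * 5 = 270
V = 270 / 3
V = 90
90 ft^3


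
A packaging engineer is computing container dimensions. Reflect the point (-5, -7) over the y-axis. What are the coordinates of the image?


Transformation: reflection
Original point: (-5, -7)
Rule for reflection over the y-axis: (x, y) -> (-x, y)
Apply: (-5, -7) -> (5, -7)
(5, -7)


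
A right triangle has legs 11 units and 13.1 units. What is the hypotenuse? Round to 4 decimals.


Shape: right triangle
Legs a = 11 units, b = 13.1 units
Formula: c = sqrt(a^2 + b^2)
a^2 = 121, b^2 = 171.61
a^2 + b^2 = 292.61
c = sqrt(292.61)
c = 17.1058
17.1058 units


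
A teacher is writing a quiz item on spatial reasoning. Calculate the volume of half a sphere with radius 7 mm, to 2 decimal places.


Shape: hemisphere (half of a sphere)
Radius r = 7 mm
Formula: V = (1/2) * (4/3) * pi * r^3 = (2/3) * pi * r^3
r^3 = 343
(2/3) * 343 = 228.666667
V = 228.666667 * pi
V = 718.38
718.38 mm^3


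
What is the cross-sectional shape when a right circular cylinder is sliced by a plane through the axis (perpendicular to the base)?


Solid: right circular cylinder
Cutting plane: through the axis (perpendicular to the base)
Visualize the intersection of the plane with the solid's surface.
The boundary of the cut region is a rectangle.
rectangle


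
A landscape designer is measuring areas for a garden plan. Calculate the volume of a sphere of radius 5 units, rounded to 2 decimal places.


Shape: sphere
Radius r = 5 units
Formula: V = (4/3) * pi * r^3
r^3 = 125
(4/3) * 125 = 166.666667
V = 166.666667 * pi
V = 523.6
523.6 units^3


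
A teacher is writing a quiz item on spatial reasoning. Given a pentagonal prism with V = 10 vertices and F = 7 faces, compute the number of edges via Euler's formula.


Polyhedron: pentagonal prism
Euler's formula for convex polyhedra: V - E + F = 2
Given: V = 10 vertices and F = 7 faces
Solve for E:
E = V + F - 2 = 10 + 7 - 2 = 15
15 edges


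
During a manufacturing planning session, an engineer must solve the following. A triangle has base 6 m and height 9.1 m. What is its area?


Shape: triangle
Base b = 6 m, Height h = 9.1 m
Formula: A = (1/2) * b * h
A = 0.5 * 6 * 9.1
A = 0.5 * 54.6
A = 27.3
27.3 m^2


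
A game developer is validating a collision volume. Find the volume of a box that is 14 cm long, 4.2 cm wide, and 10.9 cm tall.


Shape: rectangular prism
l = 14 cm, w = 4.2 cm, h = 10.9 cm
Formula: V = l * w * h
V = 14 * 4.2 * 10.9
V = 58.8 * 10.9
V = 640.92
640.92 cm^3


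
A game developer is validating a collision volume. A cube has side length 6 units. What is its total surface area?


Shape: cube
Side s = 6 units
A cube has 6 square faces.
Formula: SA = 6 * s^2
s^2 = 36
SA = 6 * 36
SA = 216
216 units^2


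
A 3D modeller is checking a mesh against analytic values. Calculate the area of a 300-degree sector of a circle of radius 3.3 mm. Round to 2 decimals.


Shape: circular sector
Radius r = 3.3 mm, Angle = 300 degrees
Formula: A = (angle/360) * pi * r^2
r^2 = 10.89
Fraction of circle = 300/360
A = (300/360) * pi * 10.89
A = 9.075 * pi
A = 28.51
28.51 mm^2


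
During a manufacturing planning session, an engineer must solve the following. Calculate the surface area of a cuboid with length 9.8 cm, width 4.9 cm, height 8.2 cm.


Shape: rectangular prism
l = 9.8 cm, w = 4.9 cm, h = 8.2 cm
Formula: SA = 2(lw + lh + wh)
lw = 48.02, lh = 80.36, wh = 40.18
lw + lh + wh = 168.56
SA = 2 * 168.56
SA = 337.12
337.12 cm^2


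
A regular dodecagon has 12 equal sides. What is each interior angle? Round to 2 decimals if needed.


Shape: regular dodecagon (12 sides)
Formula: interior angle = (n - 2) * 180 / n
(n - 2) = 10
(n - 2) * 180 = 1800
angle = 1800 / 12
angle = 150
150 degrees


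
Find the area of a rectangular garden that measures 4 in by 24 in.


Shape: rectangle
Length l = 4 in, Width w = 24 in
Formula: A = l * w
A = 4 * 24
A = 96
96 in^2


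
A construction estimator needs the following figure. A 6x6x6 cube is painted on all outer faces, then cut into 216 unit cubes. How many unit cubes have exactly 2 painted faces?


Large cube: 6 x 6 x 6, cut into unit cubes.
n = 6, so n - 2 = 4
Cubes with 2 painted faces lie along the edges, excluding corners.
A cube has 12 edges; each contributes (n - 2) = 4 such cubes.
Count = 12 * 4 = 48
48 unit cubes


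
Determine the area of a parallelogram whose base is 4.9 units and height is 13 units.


Shape: parallelogram
Base b = 4.9 units, Height h = 13 units
Formula: A = b * h
A = 4.9 * 13
A = 63.7
63.7 units^2


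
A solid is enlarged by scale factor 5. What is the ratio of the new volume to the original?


Linear scale factor k = 5
Rule: under a linear scaling by k, volumes scale by k^3.
k^3 = 5 * 5 * 5
k^3 = 25 * 5
k^3 = 125
Volume scales by a factor of 125.
125 (dimensionless)


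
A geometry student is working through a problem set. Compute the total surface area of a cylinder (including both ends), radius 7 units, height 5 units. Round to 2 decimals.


Shape: closed cylinder
Radius r = 7 units, Height h = 5 units
Formula: SA = 2*pi*r^2 + 2*pi*r*h = 2*pi*r*(r + h)
r + h = 12
2 * r * (r + h) = 2 * 7 * 12 = 168
SA = 168 * pi
SA = 527.79
527.79 units^2


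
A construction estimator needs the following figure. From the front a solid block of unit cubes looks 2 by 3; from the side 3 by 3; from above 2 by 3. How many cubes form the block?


Orthographic views of a solid rectangular block:
Front view 2 x 3 -> length = 2, height = 3
Side view 3 x 3 -> width = 3, height = 3 (consistent)
Top view 2 x 3 -> confirms length = 2, width = 3
The block is 2 x 3 x 3.
Total unit cubes = 2 * 3 * 3 = 18
18 unit cubes


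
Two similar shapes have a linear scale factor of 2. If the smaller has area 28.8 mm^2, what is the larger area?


Linear scale factor k = 2
Original area = 28.8 mm^2
Rule: under a linear scaling by k, areas scale by k^2.
k^2 = 2^2 = 4
New area = 28.8 * 4
New area = 115.2
115.2 mm^2


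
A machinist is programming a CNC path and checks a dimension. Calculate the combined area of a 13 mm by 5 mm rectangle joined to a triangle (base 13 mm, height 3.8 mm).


Composite shape: rectangle + triangle
Rectangle area = 13 * 5 = 65
Triangle area = 0.5 * 13 * 3.8 = 24.7
Total = 65 + 24.7
Total = 89.7
89.7 mm^2


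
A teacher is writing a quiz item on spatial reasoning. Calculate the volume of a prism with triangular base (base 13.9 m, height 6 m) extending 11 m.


Shape: triangular prism
Triangle base = 13.9 m, triangle height = 6 m, prism length L = 11 m
Formula: V = (1/2 * b * h_tri) * L
Cross-section area = 0.5 * 13.9 * 6 = 41.7
V = 41.7 * 11
V = 458.7
458.7 m^3


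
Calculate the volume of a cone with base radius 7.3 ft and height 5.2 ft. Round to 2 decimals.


Shape: cone
Radius r = 7.3 ft, Height h = 5.2 ft
Formula: V = (1/3) * pi * r^2 * h
r^2 = 53.29
pi * r^2 * h = pi * 53.29 * 5.2 = 277.108 * pi
V = 277.108 * pi / 3
V = 290.19
290.19 ft^3


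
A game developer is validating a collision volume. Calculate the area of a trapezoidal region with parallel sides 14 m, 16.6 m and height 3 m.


Shape: trapezoid
Parallel sides a = 14 m, b = 16.6 m; Height h = 3 m
Formula: A = (a + b) * h / 2
a + b = 14 + 16.6 = 30.6
A = 30.6 * 3 / 2
A = 91.8 / 2
A = 45.9
45.9 m^2


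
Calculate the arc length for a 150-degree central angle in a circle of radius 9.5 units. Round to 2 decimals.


Shape: circular arc
Radius r = 9.5 units, Angle = 150 degrees
Formula: L = (angle/360) * 2 * pi * r
2 * pi * r = 19 * pi
L = (150/360) * 19 * pi
L = 7.916667 * pi
L = 24.87
24.87 units


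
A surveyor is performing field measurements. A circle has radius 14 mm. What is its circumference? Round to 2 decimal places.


Shape: circle
Radius r = 14 mm
Formula: C = 2 * pi * r
C = 2 * pi * 14
C = 28 * pi
C = 87.96
87.96 mm


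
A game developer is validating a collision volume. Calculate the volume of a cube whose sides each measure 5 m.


Shape: cube
Side s = 5 m
Formula: V = s^3
V = 5 * 5 * 5
V = 25 * 5
V = 125
125 m^3


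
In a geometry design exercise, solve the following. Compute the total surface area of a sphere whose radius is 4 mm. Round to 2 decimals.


Shape: sphere
Radius r = 4 mm
Formula: SA = 4 * pi * r^2
r^2 = 16
SA = 4 * pi * 16
SA = 64 * pi
SA = 201.06
201.06 mm^2


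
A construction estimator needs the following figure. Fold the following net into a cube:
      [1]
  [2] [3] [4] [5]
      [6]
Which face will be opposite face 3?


Net: cross layout. Take square 3 as the base (bottom).
Fold the four squares in the horizontal row up around 3: 2 -> left, 4 -> right, 5 wraps to the top.
Fold 1 and 6 up from 3: 1 -> back, 6 -> front.
Opposite pairs are therefore: (1, 6), (2, 4), (3, 5).
Face 3 is opposite face 5.
face 5


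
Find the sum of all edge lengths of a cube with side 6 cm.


Shape: cube
Side s = 6 cm
A cube has 12 edges, all equal.
Formula: total edge length = 12 * s
Total = 12 * 6
Total = 72
72 cm


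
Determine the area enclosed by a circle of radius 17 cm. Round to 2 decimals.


Shape: circle
Radius r = 17 cm
Formula: A = pi * r^2
r^2 = 17^2 = 289
A = pi * 289
A = 907.92
907.92 cm^2


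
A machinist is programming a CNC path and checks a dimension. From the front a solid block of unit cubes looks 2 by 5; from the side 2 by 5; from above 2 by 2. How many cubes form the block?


Orthographic views of a solid rectangular block:
Front view 2 x 5 -> length = 2, height = 5
Side view 2 x 5 -> width = 2, height = 5 (consistent)
Top view 2 x 2 -> confirms length = 2, width = 2
The block is 2 x 2 x 5.
Total unit cubes = 2 * 2 * 5 = 20
20 unit cubes


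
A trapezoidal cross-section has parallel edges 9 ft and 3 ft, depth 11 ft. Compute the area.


Shape: trapezoid
Parallel sides a = 9 ft, b = 3 ft; Height h = 11 ft
Formula: A = (a + b) * h / 2
a + b = 9 + 3 = 12
A = 12 * 11 / 2
A = 132 / 2
A = 66
66 ft^2


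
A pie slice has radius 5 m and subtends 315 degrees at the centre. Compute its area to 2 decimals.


Shape: circular sector
Radius r = 5 m, Angle = 315 degrees
Formula: A = (angle/360) * pi * r^2
r^2 = 25
Fraction of circle = 315/360
A = (315/360) * pi * 25
A = 21.875 * pi
A = 68.72
68.72 m^2


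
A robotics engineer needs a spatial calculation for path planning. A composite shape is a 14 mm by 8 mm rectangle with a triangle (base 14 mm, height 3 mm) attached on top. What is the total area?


Composite shape: rectangle + triangle
Rectangle area = 14 * 8 = 112
Triangle area = 0.5 * 14 * 3 = 21
Total = 112 + 21
Total = 133
133 mm^2


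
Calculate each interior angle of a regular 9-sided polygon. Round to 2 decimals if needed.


Shape: regular nonagon (9 sides)
Formula: interior angle = (n - 2) * 180 / n
(n - 2) = 7
(n - 2) * 180 = 1260
angle = 1260 / 9
angle = 140
140 degrees


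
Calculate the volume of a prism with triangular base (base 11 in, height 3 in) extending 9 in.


Shape: triangular prism
Triangle base = 11 in, triangle height = 3 in, prism length L = 9 in
Formula: V = (1/2 * b * h_tri) * L
Cross-section area = 0.5 * 11 * 3 = 16.5
V = 16.5 * 9
V = 148.5
148.5 in^3


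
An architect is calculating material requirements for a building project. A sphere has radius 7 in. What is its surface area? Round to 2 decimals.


Shape: sphere
Radius r = 7 in
Formula: SA = 4 * pi * r^2
r^2 = 49
SA = 4 * pi * 49
SA = 196 * pi
SA = 615.75
615.75 in^2


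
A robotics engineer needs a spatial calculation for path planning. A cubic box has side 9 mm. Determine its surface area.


Shape: cube
Side s = 9 mm
A cube has 6 square faces.
Formula: SA = 6 * s^2
s^2 = 81
SA = 6 * 81
SA = 486
486 mm^2


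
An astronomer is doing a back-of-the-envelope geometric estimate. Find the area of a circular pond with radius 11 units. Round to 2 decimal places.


Shape: circle
Radius r = 11 units
Formula: A = pi * r^2
r^2 = 11^2 = 121
A = pi * 121
A = 380.13
380.13 units^2


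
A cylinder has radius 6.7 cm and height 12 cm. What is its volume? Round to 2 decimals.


Shape: cylinder
Radius r = 6.7 cm, Height h = 12 cm
Formula: V = pi * r^2 * h
r^2 = 44.89
V = pi * 44.89 * 12
V = 538.68 * pi
V = 1692.31
1692.31 cm^3


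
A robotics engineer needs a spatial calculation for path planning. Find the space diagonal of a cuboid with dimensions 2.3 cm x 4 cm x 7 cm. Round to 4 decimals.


Shape: rectangular box (space diagonal)
l = 2.3 cm, w = 4 cm, h = 7 cm
Visualize: the diagonal of the base, then a right triangle with that diagonal and the height.
Formula: d = sqrt(l^2 + w^2 + h^2)
l^2 + w^2 + h^2 = 5.29 + 16 + 49 = 70.29
d = sqrt(70.29)
d = 8.3839
8.3839 cm


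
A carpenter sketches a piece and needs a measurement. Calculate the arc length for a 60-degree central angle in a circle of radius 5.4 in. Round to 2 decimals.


Shape: circular arc
Radius r = 5.4 in, Angle = 60 degrees
Formula: L = (angle/360) * 2 * pi * r
2 * pi * r = 10.8 * pi
L = (60/360) * 10.8 * pi
L = 1.8 * pi
L = 5.65
5.65 in


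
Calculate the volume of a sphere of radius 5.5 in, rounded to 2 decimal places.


Shape: sphere
Radius r = 5.5 in
Formula: V = (4/3) * pi * r^3
r^3 = 166.375
(4/3) * 166.375 = 221.833333
V = 221.833333 * pi
V = 696.91
696.91 in^3


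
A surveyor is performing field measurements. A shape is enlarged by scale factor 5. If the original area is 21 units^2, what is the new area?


Linear scale factor k = 5
Original area = 21 units^2
Rule: under a linear scaling by k, areas scale by k^2.
k^2 = 5^2 = 25
New area = 21 * 25
New area = 525
525 units^2


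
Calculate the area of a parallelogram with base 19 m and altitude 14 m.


Shape: parallelogram
Base b = 19 m, Height h = 14 m
Formula: A = b * h
A = 19 * 14
A = 266
266 m^2


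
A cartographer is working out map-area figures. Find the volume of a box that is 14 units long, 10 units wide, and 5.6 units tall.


Shape: rectangular prism
l = 14 units, w = 10 units, h = 5.6 units
Formula: V = l * w * h
V = 14 * 10 * 5.6
V = 140 * 5.6
V = 784
784 units^3


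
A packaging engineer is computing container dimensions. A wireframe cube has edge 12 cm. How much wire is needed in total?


Shape: cube
Side s = 12 cm
A cube has 12 edges, all equal.
Formula: total edge length = 12 * s
Total = 12 * 12
Total = 144
144 cm


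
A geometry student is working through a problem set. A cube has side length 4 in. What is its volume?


Shape: cube
Side s = 4 in
Formula: V = s^3
V = 4 * 4 * 4
V = 16 * 4
V = 64
64 in^3


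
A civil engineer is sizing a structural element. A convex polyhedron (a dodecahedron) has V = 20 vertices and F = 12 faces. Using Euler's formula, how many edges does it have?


Polyhedron: dodecahedron
Euler's formula for convex polyhedra: V - E + F = 2
Given: V = 20 vertices and F = 12 faces
Solve for E:
E = V + F - 2 = 20 + 12 - 2 = 30
30 edges


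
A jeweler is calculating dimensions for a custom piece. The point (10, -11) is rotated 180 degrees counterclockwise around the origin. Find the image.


Transformation: rotation about the origin
Original point: (10, -11)
Rule for 180 deg: (x, y) -> (-x, -y)
Apply: (10, -11) -> (-10, 11)
(-10, 11)


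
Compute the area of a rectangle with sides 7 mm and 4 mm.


Shape: rectangle
Length l = 7 mm, Width w = 4 mm
Formula: A = l * w
A = 7 * 4
A = 28
28 mm^2


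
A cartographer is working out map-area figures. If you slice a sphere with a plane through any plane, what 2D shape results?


Solid: sphere
Cutting plane: through any plane
Visualize the intersection of the plane with the solid's surface.
The boundary of the cut region is a circle.
circle


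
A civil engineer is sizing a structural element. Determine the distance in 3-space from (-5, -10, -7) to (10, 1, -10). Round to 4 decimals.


3D distance between two points
P1 = (-5, -10, -7), P2 = (10, 1, -10)
Formula: d = sqrt((x2-x1)^2 + (y2-y1)^2 + (z2-z1)^2)
dx = 10 - -5 = 15
dy = 1 - -10 = 11
dz = -10 - -7 = -3
dx^2 + dy^2 + dz^2 = 225 + 121 + 9 = 355
d = sqrt(355)
d = 18.8414
18.8414 units


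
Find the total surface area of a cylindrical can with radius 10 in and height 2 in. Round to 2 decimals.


Shape: closed cylinder
Radius r = 10 in, Height h = 2 in
Formula: SA = 2*pi*r^2 + 2*pi*r*h = 2*pi*r*(r + h)
r + h = 12
2 * r * (r + h) = 2 * 10 * 12 = 240
SA = 240 * pi
SA = 753.98
753.98 in^2


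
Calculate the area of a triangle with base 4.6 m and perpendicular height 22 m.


Shape: triangle
Base b = 4.6 m, Height h = 22 m
Formula: A = (1/2) * b * h
A = 0.5 * 4.6 * 22
A = 0.5 * 101.2
A = 50.6
50.6 m^2


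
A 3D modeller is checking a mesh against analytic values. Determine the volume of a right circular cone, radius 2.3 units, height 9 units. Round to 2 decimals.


Shape: cone
Radius r = 2.3 units, Height h = 9 units
Formula: V = (1/3) * pi * r^2 * h
r^2 = 5.29
pi * r^2 * h = pi * 5.29 * 9 = 47.61 * pi
V = 47.61 * pi / 3
V = 49.86
49.86 units^3


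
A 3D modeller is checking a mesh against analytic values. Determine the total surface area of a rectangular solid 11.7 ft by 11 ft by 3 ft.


Shape: rectangular prism
l = 11.7 ft, w = 11 ft, h = 3 ft
Formula: SA = 2(lw + lh + wh)
lw = 128.7, lh = 35.1, wh = 33
lw + lh + wh = 196.8
SA = 2 * 196.8
SA = 393.6
393.6 ft^2


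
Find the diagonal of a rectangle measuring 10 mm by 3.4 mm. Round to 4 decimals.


Shape: rectangle (diagonal via Pythagoras)
Sides: 10 mm and 3.4 mm
Formula: d = sqrt(l^2 + w^2)
l^2 = 100, w^2 = 11.56
l^2 + w^2 = 111.56
d = sqrt(111.56)
d = 10.5622
10.5622 mm


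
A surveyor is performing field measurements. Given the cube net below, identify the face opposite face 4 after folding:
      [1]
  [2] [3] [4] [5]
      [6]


Net: cross layout. Take square 3 as the base (bottom).
Fold the four squares in the horizontal row up around 3: 2 -> left, 4 -> right, 5 wraps to the top.
Fold 1 and 6 up from 3: 1 -> back, 6 -> front.
Opposite pairs are therefore: (1, 6), (2, 4), (3, 5).
Face 4 is opposite face 2.
face 2


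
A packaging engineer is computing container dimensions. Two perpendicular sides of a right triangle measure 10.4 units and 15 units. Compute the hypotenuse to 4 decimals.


Shape: right triangle
Legs a = 10.4 units, b = 15 units
Formula: c = sqrt(a^2 + b^2)
a^2 = 108.16, b^2 = 225
a^2 + b^2 = 333.16
c = sqrt(333.16)
c = 18.2527
18.2527 units


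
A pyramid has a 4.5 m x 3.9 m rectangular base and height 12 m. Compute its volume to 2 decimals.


Shape: rectangular pyramid
Base: 4.5 m x 3.9 m, Height h = 12 m
Formula: V = (1/3) * base_area * h
base_area = 4.5 * 3.9 = 17.55
base_area * h = 17.55 * 12 = 210.6
V = 210.6 / 3
V = 70.2
70.2 m^3


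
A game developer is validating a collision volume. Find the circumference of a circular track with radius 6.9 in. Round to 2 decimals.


Shape: circle
Radius r = 6.9 in
Formula: C = 2 * pi * r
C = 2 * pi * 6.9
C = 13.8 * pi
C = 43.35
43.35 in


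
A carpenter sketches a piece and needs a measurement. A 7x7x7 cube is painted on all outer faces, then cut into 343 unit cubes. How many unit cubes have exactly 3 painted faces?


Large cube: 7 x 7 x 7, cut into unit cubes.
Cubes with 3 painted faces are at the corners. A cube always has 8 corners.
Count = 8
8 unit cubes


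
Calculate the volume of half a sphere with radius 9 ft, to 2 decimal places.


Shape: hemisphere (half of a sphere)
Radius r = 9 ft
Formula: V = (1/2) * (4/3) * pi * r^3 = (2/3) * pi * r^3
r^3 = 729
(2/3) * 729 = 486
V = 486 * pi
V = 1526.81
1526.81 ft^3


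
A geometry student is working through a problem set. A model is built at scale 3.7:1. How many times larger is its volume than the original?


Linear scale factor k = 3.7
Rule: under a linear scaling by k, volumes scale by k^3.
k^3 = 3.7 * 3.7 * 3.7
k^3 = 13.69 * 3.7
k^3 = 50.653
Volume scales by a factor of 50.653.
50.653 (dimensionless)


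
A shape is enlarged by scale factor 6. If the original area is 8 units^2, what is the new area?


Linear scale factor k = 6
Original area = 8 units^2
Rule: under a linear scaling by k, areas scale by k^2.
k^2 = 6^2 = 36
New area = 8 * 36
New area = 288
288 units^2


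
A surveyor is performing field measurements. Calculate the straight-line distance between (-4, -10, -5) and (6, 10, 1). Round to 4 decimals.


3D distance between two points
P1 = (-4, -10, -5), P2 = (6, 10, 1)
Formula: d = sqrt((x2-x1)^2 + (y2-y1)^2 + (z2-z1)^2)
dx = 6 - -4 = 10
dy = 10 - -10 = 20
dz = 1 - -5 = 6
dx^2 + dy^2 + dz^2 = 100 + 400 + 36 = 536
d = sqrt(536)
d = 23.1517
23.1517 units


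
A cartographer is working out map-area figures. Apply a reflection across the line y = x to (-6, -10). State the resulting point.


Transformation: reflection
Original point: (-6, -10)
Rule for reflection over y = x: (x, y) -> (y, x)
Apply: (-6, -10) -> (-10, -6)
(-10, -6)


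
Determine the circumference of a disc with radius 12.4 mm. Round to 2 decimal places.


Shape: circle
Radius r = 12.4 mm
Formula: C = 2 * pi * r
C = 2 * pi * 12.4
C = 24.8 * pi
C = 77.91
77.91 mm


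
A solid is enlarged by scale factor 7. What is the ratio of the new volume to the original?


Linear scale factor k = 7
Rule: under a linear scaling by k, volumes scale by k^3.
k^3 = 7 * 7 * 7
k^3 = 49 * 7
k^3 = 343
Volume scales by a factor of 343.
343 (dimensionless)


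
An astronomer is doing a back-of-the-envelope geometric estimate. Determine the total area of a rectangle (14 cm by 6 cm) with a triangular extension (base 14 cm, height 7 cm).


Composite shape: rectangle + triangle
Rectangle area = 14 * 6 = 84
Triangle area = 0.5 * 14 * 7 = 49
Total = 84 + 49
Total = 133
133 cm^2


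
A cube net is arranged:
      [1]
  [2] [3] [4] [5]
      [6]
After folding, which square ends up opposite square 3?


Net: cross layout. Take square 3 as the base (bottom).
Fold the four squares in the horizontal row up around 3: 2 -> left, 4 -> right, 5 wraps to the top.
Fold 1 and 6 up from 3: 1 -> back, 6 -> front.
Opposite pairs are therefore: (1, 6), (2, 4), (3, 5).
Face 3 is opposite face 5.
face 5


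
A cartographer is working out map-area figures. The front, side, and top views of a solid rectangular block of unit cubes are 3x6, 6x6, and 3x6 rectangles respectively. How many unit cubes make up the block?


Orthographic views of a solid rectangular block:
Front view 3 x 6 -> length = 3, height = 6
Side view 6 x 6 -> width = 6, height = 6 (consistent)
Top view 3 x 6 -> confirms length = 3, width = 6
The block is 3 x 6 x 6.
Total unit cubes = 3 * 6 * 6 = 108
108 unit cubes


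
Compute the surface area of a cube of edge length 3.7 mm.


Shape: cube
Side s = 3.7 mm
A cube has 6 square faces.
Formula: SA = 6 * s^2
s^2 = 13.69
SA = 6 * 13.69
SA = 82.14
82.14 mm^2


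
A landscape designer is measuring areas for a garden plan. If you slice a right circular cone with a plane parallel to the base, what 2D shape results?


Solid: right circular cone
Cutting plane: parallel to the base
Visualize the intersection of the plane with the solid's surface.
The boundary of the cut region is a circle.
circle


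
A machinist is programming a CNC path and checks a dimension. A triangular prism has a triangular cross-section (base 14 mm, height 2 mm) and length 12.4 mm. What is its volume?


Shape: triangular prism
Triangle base = 14 mm, triangle height = 2 mm, prism length L = 12.4 mm
Formula: V = (1/2 * b * h_tri) * L
Cross-section area = 0.5 * 14 * 2 = 14
V = 14 * 12.4
V = 173.6
173.6 mm^3


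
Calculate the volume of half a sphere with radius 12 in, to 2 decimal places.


Shape: hemisphere (half of a sphere)
Radius r = 12 in
Formula: V = (1/2) * (4/3) * pi * r^3 = (2/3) * pi * r^3
r^3 = 1728
(2/3) * 1728 = 1152
V = 1152 * pi
V = 3619.11
3619.11 in^3


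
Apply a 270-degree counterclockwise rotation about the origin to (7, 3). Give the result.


Transformation: rotation about the origin
Original point: (7, 3)
Rule for 270 deg counterclockwise: (x, y) -> (y, -x)
Apply: (7, 3) -> (3, -7)
(3, -7)


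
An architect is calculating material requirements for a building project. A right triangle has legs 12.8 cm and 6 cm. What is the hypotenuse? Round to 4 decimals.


Shape: right triangle
Legs a = 12.8 cm, b = 6 cm
Formula: c = sqrt(a^2 + b^2)
a^2 = 163.84, b^2 = 36
a^2 + b^2 = 199.84
c = sqrt(199.84)
c = 14.1365
14.1365 cm


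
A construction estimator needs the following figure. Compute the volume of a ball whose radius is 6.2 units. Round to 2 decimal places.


Shape: sphere
Radius r = 6.2 units
Formula: V = (4/3) * pi * r^3
r^3 = 238.328
(4/3) * 238.328 = 317.770667
V = 317.770667 * pi
V = 998.31
998.31 units^3


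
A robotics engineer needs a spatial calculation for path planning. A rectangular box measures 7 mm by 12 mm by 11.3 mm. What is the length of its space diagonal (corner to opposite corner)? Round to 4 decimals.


Shape: rectangular box (space diagonal)
l = 7 mm, w = 12 mm, h = 11.3 mm
Visualize: the diagonal of the base, then a right triangle with that diagonal and the height.
Formula: d = sqrt(l^2 + w^2 + h^2)
l^2 + w^2 + h^2 = 49 + 144 + 127.69 = 320.69
d = sqrt(320.69)
d = 17.9078
17.9078 mm


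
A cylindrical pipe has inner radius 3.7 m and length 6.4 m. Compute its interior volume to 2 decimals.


Shape: cylinder
Radius r = 3.7 m, Height h = 6.4 m
Formula: V = pi * r^2 * h
r^2 = 13.69
V = pi * 13.69 * 6.4
V = 87.616 * pi
V = 275.25
275.25 m^3


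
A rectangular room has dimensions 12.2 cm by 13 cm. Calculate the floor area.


Shape: rectangle
Length l = 12.2 cm, Width w = 13 cm
Formula: A = l * w
A = 12.2 * 13
A = 158.6
158.6 cm^2


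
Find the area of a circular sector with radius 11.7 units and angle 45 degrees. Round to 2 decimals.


Shape: circular sector
Radius r = 11.7 units, Angle = 45 degrees
Formula: A = (angle/360) * pi * r^2
r^2 = 136.89
Fraction of circle = 45/360
A = (45/360) * pi * 136.89
A = 17.11125 * pi
A = 53.76
53.76 units^2
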